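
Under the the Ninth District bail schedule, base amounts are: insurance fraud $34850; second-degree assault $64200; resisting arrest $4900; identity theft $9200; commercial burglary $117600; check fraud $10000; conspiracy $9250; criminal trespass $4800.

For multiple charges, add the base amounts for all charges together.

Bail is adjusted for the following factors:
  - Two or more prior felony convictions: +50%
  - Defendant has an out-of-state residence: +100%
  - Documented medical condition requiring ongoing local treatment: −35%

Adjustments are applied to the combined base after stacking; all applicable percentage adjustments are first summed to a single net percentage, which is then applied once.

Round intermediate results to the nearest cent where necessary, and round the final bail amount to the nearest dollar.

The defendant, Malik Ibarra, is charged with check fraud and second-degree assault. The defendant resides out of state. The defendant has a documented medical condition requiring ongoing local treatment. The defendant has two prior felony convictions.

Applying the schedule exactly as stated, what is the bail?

$159530

Base amounts from the schedule: check fraud $10000; second-degree assault $64200.
Stacking rule: sum of all bases. $10000 + $64200 = $74200.
Net percentage adjustment: +50% +100% −35% = +115%. $74200 × 2.15 = $159530.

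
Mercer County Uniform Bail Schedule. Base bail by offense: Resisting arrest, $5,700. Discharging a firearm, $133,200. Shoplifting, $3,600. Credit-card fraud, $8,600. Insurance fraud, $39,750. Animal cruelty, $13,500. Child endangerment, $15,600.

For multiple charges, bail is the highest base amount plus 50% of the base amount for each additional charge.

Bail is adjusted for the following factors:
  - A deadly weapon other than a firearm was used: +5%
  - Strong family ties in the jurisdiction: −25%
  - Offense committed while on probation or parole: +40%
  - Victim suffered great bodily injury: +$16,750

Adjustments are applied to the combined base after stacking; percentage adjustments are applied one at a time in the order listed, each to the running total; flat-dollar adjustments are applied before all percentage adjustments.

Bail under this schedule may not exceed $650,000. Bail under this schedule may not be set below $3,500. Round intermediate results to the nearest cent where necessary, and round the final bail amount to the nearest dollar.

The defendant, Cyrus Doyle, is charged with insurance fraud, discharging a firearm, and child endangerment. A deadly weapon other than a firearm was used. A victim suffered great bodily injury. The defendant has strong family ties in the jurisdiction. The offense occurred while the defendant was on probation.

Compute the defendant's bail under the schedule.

$195,832

Base amounts from the schedule: insurance fraud $39,750; discharging a firearm $133,200; child endangerment $15,600.
Stacking rule: highest base plus 50% of each additional charge. Highest is discharging a firearm at $133,200. Additional: $39,750 × 50% = $19,875; $15,600 × 50% = $7,800. Combined base = $133,200 + $27,675 = $160,875.
Victim suffered great bodily injury (+$16,750 flat): $160,875 + $16,750 = $177,625.
A deadly weapon other than a firearm was used (+5%): $177,625 × 1.05 = $186,506.25.
Strong family ties in the jurisdiction (−25%): $186,506.25 × 0.75 = $139,879.69.
Offense committed while on probation or parole (+40%): $139,879.69 × 1.4 = $195,831.57.
$195,831.57 is within the $650,000 maximum.
$195,831.57 is at or above the $3,500 minimum.
Rounded to the nearest dollar: $195,832.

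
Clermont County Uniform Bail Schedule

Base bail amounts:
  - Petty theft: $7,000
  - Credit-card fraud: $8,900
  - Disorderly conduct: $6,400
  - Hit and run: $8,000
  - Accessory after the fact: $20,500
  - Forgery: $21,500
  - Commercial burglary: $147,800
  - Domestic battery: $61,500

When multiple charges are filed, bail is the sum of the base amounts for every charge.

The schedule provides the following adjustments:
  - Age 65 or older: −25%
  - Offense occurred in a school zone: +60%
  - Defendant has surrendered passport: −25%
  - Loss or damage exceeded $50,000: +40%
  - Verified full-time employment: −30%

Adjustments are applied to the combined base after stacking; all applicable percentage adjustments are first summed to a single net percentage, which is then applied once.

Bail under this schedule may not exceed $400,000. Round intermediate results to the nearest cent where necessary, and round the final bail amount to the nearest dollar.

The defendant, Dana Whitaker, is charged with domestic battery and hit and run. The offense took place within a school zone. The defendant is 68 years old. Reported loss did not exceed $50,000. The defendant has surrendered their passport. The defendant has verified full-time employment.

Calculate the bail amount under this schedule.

Base amounts from the schedule: domestic battery $61,500; hit and run $8,000.
Stacking rule: sum of all bases. $61,500 + $8,000 = $69,500.
Net percentage adjustment: −25% +60% −25% −30% = −20%. $69,500 × 0.8 = $55,600.
$55,600 is within the $400,000 maximum.

$55,600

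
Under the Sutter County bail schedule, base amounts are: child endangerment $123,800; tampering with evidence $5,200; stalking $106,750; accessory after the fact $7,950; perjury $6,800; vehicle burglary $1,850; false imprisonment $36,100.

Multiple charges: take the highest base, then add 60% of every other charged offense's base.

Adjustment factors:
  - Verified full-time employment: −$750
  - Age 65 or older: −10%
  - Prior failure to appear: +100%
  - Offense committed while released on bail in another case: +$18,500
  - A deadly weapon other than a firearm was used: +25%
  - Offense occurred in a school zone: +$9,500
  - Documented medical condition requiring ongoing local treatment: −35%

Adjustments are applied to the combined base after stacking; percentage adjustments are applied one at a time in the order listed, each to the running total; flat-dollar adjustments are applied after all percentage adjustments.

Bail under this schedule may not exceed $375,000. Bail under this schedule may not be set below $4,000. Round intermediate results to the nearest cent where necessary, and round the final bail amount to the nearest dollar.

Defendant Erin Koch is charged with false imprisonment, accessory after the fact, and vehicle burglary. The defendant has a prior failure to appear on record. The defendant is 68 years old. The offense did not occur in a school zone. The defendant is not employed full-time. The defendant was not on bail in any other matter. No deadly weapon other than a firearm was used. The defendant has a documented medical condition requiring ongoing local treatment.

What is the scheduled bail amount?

Base amounts from the schedule: false imprisonment $36,100; accessory after the fact $7,950; vehicle burglary $1,850.
Stacking rule: highest base plus 60% of each additional charge. Highest is false imprisonment at $36,100. Additional: $7,950 × 60% = $4,770; $1,850 × 60% = $1,110. Combined base = $36,100 + $5,880 = $41,980.
Age 65 or older (−10%): $41,980 × 0.9 = $37,782.
Prior failure to appear (+100%): $37,782 × 2 = $75,564.
Documented medical condition requiring ongoing local treatment (−35%): $75,564 × 0.65 = $49,116.60.
$49,116.60 is within the $375,000 maximum.
$49,116.60 is at or above the $4,000 minimum.
Rounded to the nearest dollar: $49,117.

$49,117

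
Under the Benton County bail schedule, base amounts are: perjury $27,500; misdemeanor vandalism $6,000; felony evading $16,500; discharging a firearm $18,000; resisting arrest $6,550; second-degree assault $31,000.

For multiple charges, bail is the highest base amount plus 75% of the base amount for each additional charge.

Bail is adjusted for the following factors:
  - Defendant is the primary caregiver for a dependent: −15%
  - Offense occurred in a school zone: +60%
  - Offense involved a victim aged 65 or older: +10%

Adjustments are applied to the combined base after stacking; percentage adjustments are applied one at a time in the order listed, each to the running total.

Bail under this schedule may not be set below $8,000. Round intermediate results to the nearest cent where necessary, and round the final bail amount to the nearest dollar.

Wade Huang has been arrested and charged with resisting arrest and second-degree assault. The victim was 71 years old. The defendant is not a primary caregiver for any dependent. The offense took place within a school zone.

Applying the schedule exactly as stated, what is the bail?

$63,206

Base amounts from the schedule: resisting arrest $6,550; second-degree assault $31,000.
Stacking rule: highest base plus 75% of each additional charge. Highest is second-degree assault at $31,000. Additional: $6,550 × 75% = $4,912.50. Combined base = $31,000 + $4,912.50 = $35,912.50.
Offense occurred in a school zone (+60%): $35,912.50 × 1.6 = $57,460.
Offense involved a victim aged 65 or older (+10%): $57,460 × 1.1 = $63,206.
$63,206 is at or above the $8,000 minimum.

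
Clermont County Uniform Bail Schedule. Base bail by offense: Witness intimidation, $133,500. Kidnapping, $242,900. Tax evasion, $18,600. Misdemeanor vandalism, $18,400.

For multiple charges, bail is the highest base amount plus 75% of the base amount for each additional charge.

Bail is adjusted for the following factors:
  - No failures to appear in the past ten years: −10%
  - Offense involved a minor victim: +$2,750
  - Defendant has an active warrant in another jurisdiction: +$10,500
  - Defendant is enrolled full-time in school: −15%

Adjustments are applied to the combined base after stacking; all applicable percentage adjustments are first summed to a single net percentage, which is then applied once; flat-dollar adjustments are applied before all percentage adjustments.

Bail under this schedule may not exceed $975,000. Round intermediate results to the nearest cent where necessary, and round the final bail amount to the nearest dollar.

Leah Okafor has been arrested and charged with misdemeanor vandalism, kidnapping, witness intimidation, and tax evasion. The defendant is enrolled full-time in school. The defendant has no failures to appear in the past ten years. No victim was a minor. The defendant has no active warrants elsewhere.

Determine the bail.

Base amounts from the schedule: misdemeanor vandalism $18,400; kidnapping $242,900; witness intimidation $133,500; tax evasion $18,600.
Stacking rule: highest base plus 75% of each additional charge. Highest is kidnapping at $242,900. Additional: $18,400 × 75% = $13,800; $133,500 × 75% = $100,125; $18,600 × 75% = $13,950. Combined base = $242,900 + $127,875 = $370,775.
Net percentage adjustment: −10% −15% = −25%. $370,775 × 0.75 = $278,081.25.
$278,081.25 is within the $975,000 maximum.
Rounded to the nearest dollar: $278,081.

$278,081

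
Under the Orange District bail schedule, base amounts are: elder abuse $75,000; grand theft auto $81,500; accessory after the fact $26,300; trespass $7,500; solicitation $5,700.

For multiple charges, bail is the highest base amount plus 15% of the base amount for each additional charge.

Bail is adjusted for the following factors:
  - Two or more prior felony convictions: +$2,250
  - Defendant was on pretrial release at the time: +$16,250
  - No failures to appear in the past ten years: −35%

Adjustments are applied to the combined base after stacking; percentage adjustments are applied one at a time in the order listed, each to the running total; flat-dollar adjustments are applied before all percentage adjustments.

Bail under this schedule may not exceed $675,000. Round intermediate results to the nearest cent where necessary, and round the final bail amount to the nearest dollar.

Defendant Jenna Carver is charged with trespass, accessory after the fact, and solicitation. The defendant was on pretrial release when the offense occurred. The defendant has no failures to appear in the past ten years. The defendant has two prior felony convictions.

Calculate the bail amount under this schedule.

Base amounts from the schedule: trespass $7,500; accessory after the fact $26,300; solicitation $5,700.
Stacking rule: highest base plus 15% of each additional charge. Highest is accessory after the fact at $26,300. Additional: $7,500 × 15% = $1,125; $5,700 × 15% = $855. Combined base = $26,300 + $1,980 = $28,280.
Two or more prior felony convictions (+$2,250 flat): $28,280 + $2,250 = $30,530.
Defendant was on pretrial release at the time (+$16,250 flat): $30,530 + $16,250 = $46,780.
No failures to appear in the past ten years (−35%): $46,780 × 0.65 = $30,407.
$30,407 is within the $675,000 maximum.

$30,407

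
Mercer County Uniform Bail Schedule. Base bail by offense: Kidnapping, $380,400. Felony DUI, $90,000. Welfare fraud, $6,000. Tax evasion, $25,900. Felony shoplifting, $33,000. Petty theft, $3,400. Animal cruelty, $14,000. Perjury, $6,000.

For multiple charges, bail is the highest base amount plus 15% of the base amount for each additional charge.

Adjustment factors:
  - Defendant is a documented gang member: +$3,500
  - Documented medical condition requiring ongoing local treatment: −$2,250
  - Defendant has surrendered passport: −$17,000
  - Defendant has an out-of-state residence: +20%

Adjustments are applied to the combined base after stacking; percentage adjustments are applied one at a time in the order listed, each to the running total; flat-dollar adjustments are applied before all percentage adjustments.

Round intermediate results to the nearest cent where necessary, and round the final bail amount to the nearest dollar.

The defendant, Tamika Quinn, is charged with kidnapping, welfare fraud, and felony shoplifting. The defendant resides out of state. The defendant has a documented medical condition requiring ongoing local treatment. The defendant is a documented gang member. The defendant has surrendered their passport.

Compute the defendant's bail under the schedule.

$444,600

Base amounts from the schedule: kidnapping $380,400; welfare fraud $6,000; felony shoplifting $33,000.
Stacking rule: highest base plus 15% of each additional charge. Highest is kidnapping at $380,400. Additional: $6,000 × 15% = $900; $33,000 × 15% = $4,950. Combined base = $380,400 + $5,850 = $386,250.
Defendant is a documented gang member (+$3,500 flat): $386,250 + $3,500 = $389,750.
Documented medical condition requiring ongoing local treatment (−$2,250 flat): $389,750 − $2,250 = $387,500.
Defendant has surrendered passport (−$17,000 flat): $387,500 − $17,000 = $370,500.
Defendant has an out-of-state residence (+20%): $370,500 × 1.2 = $444,600.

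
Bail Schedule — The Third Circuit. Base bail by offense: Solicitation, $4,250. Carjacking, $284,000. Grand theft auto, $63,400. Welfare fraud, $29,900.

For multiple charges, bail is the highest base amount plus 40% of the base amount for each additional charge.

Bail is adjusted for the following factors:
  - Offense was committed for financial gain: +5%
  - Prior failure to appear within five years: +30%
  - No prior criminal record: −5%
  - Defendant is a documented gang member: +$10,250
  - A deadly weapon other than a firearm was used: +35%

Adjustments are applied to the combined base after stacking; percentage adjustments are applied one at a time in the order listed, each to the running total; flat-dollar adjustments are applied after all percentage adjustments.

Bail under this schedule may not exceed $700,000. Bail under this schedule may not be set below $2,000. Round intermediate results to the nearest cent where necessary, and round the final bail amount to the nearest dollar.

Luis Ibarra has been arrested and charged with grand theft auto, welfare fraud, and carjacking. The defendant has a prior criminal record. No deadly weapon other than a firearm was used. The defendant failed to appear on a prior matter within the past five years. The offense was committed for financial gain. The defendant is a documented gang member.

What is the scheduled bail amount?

$448,852

Base amounts from the schedule: grand theft auto $63,400; welfare fraud $29,900; carjacking $284,000.
Stacking rule: highest base plus 40% of each additional charge. Highest is carjacking at $284,000. Additional: $63,400 × 40% = $25,360; $29,900 × 40% = $11,960. Combined base = $284,000 + $37,320 = $321,320.
Offense was committed for financial gain (+5%): $321,320 × 1.05 = $337,386.
Prior failure to appear within five years (+30%): $337,386 × 1.3 = $438,601.80.
Defendant is a documented gang member (+$10,250 flat): $438,601.80 + $10,250 = $448,851.80.
$448,851.80 is within the $700,000 maximum.
$448,851.80 is at or above the $2,000 minimum.
Rounded to the nearest dollar: $448,852.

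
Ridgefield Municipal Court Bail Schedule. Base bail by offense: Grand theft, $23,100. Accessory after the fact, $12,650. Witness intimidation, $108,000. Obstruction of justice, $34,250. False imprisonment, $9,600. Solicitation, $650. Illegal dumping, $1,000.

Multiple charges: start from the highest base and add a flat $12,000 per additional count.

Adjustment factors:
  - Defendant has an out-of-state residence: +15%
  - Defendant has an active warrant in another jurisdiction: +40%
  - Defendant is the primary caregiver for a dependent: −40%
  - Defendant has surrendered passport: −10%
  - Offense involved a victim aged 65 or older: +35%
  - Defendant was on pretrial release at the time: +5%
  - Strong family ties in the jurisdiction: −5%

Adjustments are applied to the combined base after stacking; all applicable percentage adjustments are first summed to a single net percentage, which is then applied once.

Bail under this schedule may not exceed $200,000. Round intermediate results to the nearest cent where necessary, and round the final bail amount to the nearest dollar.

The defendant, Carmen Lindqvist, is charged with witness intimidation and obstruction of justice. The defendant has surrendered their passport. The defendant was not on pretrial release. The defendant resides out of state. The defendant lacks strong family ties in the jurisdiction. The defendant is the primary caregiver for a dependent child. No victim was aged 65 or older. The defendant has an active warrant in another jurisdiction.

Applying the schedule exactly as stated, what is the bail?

$126,000

Base amounts from the schedule: witness intimidation $108,000; obstruction of justice $34,250.
Stacking rule: highest base plus $12,000 per additional charge. Highest is witness intimidation at $108,000; 1 additional charge → +$12,000. Combined base = $120,000.
Net percentage adjustment: +15% +40% −40% −10% = +5%. $120,000 × 1.05 = $126,000.
$126,000 is within the $200,000 maximum.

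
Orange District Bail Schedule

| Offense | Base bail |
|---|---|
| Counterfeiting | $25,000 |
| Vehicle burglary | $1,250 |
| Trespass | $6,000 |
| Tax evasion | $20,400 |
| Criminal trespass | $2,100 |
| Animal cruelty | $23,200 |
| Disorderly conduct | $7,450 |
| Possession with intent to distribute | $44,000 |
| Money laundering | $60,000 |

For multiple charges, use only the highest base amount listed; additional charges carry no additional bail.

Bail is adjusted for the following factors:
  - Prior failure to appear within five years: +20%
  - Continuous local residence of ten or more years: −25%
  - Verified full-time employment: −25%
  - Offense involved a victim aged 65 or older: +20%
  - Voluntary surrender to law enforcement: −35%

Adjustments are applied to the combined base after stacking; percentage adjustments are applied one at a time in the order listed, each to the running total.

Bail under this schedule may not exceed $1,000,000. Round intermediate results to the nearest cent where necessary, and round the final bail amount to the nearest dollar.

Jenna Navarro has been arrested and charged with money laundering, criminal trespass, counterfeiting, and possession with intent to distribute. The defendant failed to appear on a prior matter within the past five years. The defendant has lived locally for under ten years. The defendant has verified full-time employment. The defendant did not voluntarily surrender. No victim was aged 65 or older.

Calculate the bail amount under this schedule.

$54,000

Base amounts from the schedule: money laundering $60,000; criminal trespass $2,100; counterfeiting $25,000; possession with intent to distribute $44,000.
Stacking rule: use the highest base only. Highest is money laundering at $60,000. Combined base = $60,000.
Prior failure to appear within five years (+20%): $60,000 × 1.2 = $72,000.
Verified full-time employment (−25%): $72,000 × 0.75 = $54,000.
$54,000 is within the $1,000,000 maximum.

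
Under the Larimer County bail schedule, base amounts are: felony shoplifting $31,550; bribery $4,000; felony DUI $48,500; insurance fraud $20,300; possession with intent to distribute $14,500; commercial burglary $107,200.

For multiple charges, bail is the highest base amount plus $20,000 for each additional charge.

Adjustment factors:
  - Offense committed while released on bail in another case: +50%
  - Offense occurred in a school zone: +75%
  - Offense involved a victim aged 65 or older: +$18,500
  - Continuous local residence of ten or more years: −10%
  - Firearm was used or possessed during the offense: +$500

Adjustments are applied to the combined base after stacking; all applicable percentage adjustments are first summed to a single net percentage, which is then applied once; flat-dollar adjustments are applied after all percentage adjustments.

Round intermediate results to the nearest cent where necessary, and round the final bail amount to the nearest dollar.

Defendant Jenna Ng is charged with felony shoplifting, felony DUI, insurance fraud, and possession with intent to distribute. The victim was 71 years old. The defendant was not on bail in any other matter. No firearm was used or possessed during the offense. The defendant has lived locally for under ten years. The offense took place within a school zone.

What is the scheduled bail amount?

$208,375

Base amounts from the schedule: felony shoplifting $31,550; felony DUI $48,500; insurance fraud $20,300; possession with intent to distribute $14,500.
Stacking rule: highest base plus $20,000 per additional charge. Highest is felony DUI at $48,500; 3 additional charges → +$60,000. Combined base = $108,500.
Offense occurred in a school zone (+75%): $108,500 × 1.75 = $189,875.
Offense involved a victim aged 65 or older (+$18,500 flat): $189,875 + $18,500 = $208,375.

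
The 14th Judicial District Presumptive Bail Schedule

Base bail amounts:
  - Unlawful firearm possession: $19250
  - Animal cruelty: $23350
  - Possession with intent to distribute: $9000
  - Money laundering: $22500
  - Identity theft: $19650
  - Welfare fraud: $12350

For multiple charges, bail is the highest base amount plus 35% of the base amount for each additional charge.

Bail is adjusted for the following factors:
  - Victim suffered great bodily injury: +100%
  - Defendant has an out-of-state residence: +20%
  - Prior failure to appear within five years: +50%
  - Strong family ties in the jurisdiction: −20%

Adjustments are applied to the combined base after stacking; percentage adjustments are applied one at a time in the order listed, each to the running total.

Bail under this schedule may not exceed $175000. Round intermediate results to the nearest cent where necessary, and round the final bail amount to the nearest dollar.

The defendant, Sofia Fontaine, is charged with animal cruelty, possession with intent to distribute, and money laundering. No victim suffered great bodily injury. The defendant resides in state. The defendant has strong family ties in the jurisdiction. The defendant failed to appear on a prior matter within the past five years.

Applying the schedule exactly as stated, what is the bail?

Base amounts from the schedule: animal cruelty $23350; possession with intent to distribute $9000; money laundering $22500.
Stacking rule: highest base plus 35% of each additional charge. Highest is animal cruelty at $23350. Additional: $9000 × 35% = $3150; $22500 × 35% = $7875. Combined base = $23350 + $11025 = $34375.
Prior failure to appear within five years (+50%): $34375 × 1.5 = $51562.50.
Strong family ties in the jurisdiction (−20%): $51562.50 × 0.8 = $41250.
$41250 is within the $175000 maximum.

$41250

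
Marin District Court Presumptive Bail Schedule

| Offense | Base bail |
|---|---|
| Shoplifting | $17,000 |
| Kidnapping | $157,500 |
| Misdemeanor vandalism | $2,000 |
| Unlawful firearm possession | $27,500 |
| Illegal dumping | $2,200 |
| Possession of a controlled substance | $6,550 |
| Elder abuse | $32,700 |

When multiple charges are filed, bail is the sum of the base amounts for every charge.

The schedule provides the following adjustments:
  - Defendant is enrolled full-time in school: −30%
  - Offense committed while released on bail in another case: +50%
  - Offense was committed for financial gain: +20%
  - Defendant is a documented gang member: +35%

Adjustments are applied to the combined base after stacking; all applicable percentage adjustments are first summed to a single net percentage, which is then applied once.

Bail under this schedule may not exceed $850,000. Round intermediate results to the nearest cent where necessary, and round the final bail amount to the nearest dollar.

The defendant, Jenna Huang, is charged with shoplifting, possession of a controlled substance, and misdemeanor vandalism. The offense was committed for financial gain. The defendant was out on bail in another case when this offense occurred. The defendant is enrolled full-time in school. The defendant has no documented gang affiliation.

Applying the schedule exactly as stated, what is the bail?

Base amounts from the schedule: shoplifting $17,000; possession of a controlled substance $6,550; misdemeanor vandalism $2,000.
Stacking rule: sum of all bases. $17,000 + $6,550 + $2,000 = $25,550.
Net percentage adjustment: −30% +50% +20% = +40%. $25,550 × 1.4 = $35,770.
$35,770 is within the $850,000 maximum.

$35,770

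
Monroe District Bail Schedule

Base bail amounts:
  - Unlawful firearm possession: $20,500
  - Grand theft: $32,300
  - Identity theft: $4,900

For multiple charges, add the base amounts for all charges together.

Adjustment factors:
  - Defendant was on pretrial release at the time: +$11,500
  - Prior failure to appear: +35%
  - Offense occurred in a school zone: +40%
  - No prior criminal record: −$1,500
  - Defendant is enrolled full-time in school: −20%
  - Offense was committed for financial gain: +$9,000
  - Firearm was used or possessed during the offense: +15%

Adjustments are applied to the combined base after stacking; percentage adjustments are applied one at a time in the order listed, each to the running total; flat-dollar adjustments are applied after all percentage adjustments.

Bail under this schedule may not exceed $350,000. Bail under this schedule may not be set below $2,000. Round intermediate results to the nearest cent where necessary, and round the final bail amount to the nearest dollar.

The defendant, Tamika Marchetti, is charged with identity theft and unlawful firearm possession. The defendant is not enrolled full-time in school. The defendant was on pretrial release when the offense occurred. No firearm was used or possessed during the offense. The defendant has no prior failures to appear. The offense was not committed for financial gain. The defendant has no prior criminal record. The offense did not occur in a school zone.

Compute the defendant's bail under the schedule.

Base amounts from the schedule: identity theft $4,900; unlawful firearm possession $20,500.
Stacking rule: sum of all bases. $4,900 + $20,500 = $25,400.
Defendant was on pretrial release at the time (+$11,500 flat): $25,400 + $11,500 = $36,900.
No prior criminal record (−$1,500 flat): $36,900 − $1,500 = $35,400.
$35,400 is within the $350,000 maximum.
$35,400 is at or above the $2,000 minimum.

$35,400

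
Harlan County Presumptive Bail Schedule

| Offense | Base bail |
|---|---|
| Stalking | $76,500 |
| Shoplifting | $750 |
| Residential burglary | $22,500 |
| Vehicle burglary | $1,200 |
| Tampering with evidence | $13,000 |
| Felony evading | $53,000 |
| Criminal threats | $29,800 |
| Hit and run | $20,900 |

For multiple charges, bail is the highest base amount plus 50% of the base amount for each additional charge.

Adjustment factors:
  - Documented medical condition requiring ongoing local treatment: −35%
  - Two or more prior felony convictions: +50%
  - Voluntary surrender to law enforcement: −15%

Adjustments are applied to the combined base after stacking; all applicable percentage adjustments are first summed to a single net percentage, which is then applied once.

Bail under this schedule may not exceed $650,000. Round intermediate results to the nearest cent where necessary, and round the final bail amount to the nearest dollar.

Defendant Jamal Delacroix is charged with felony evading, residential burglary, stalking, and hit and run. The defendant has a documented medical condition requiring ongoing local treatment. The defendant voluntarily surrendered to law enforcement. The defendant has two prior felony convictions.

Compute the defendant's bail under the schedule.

Base amounts from the schedule: felony evading $53,000; residential burglary $22,500; stalking $76,500; hit and run $20,900.
Stacking rule: highest base plus 50% of each additional charge. Highest is stalking at $76,500. Additional: $53,000 × 50% = $26,500; $22,500 × 50% = $11,250; $20,900 × 50% = $10,450. Combined base = $76,500 + $48,200 = $124,700.
Net percentage adjustment: −35% +50% −15% = +0%. $124,700 × 1 = $124,700.
$124,700 is within the $650,000 maximum.

$124,700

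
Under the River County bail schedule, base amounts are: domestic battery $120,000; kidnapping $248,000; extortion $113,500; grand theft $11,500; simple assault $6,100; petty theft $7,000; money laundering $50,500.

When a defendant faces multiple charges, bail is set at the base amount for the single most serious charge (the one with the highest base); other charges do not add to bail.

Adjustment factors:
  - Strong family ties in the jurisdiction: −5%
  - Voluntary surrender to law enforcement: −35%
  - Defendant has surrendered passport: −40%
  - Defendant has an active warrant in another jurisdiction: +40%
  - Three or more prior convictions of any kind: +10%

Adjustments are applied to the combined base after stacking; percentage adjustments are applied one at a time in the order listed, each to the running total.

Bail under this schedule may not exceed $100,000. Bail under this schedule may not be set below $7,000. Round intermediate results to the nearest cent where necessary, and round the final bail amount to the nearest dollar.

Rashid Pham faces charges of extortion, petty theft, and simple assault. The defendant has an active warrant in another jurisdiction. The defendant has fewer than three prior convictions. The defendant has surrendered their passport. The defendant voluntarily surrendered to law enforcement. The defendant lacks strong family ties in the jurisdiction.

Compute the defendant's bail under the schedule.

Base amounts from the schedule: extortion $113,500; petty theft $7,000; simple assault $6,100.
Stacking rule: use the highest base only. Highest is extortion at $113,500. Combined base = $113,500.
Voluntary surrender to law enforcement (−35%): $113,500 × 0.65 = $73,775.
Defendant has surrendered passport (−40%): $73,775 × 0.6 = $44,265.
Defendant has an active warrant in another jurisdiction (+40%): $44,265 × 1.4 = $61,971.
$61,971 is within the $100,000 maximum.
$61,971 is at or above the $7,000 minimum.

$61,971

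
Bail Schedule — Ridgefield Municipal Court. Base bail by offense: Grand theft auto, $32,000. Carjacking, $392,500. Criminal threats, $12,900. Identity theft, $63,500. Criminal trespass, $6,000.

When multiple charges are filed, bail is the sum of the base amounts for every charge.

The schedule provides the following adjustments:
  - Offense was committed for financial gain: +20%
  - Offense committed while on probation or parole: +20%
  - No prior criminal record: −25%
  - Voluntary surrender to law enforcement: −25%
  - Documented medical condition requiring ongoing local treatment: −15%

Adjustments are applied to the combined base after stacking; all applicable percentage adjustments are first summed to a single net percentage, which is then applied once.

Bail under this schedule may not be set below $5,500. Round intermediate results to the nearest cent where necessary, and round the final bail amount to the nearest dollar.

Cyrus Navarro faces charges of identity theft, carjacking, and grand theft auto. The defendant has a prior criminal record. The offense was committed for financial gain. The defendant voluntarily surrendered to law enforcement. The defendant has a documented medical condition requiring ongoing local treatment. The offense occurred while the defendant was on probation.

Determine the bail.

$488,000

Base amounts from the schedule: identity theft $63,500; carjacking $392,500; grand theft auto $32,000.
Stacking rule: sum of all bases. $63,500 + $392,500 + $32,000 = $488,000.
Net percentage adjustment: +20% +20% −25% −15% = +0%. $488,000 × 1 = $488,000.
$488,000 is at or above the $5,500 minimum.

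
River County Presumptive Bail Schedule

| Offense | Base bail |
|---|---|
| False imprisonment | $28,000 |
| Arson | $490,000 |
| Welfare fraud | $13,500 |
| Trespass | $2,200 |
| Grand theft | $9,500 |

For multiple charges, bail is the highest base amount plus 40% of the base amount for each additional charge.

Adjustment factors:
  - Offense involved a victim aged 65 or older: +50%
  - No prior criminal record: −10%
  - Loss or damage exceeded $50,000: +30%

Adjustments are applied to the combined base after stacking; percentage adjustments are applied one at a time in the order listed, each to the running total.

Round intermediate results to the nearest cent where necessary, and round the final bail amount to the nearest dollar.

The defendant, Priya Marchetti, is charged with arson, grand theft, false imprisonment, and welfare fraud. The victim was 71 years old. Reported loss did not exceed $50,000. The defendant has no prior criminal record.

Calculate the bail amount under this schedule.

$689,040

Base amounts from the schedule: arson $490,000; grand theft $9,500; false imprisonment $28,000; welfare fraud $13,500.
Stacking rule: highest base plus 40% of each additional charge. Highest is arson at $490,000. Additional: $9,500 × 40% = $3,800; $28,000 × 40% = $11,200; $13,500 × 40% = $5,400. Combined base = $490,000 + $20,400 = $510,400.
Offense involved a victim aged 65 or older (+50%): $510,400 × 1.5 = $765,600.
No prior criminal record (−10%): $765,600 × 0.9 = $689,040.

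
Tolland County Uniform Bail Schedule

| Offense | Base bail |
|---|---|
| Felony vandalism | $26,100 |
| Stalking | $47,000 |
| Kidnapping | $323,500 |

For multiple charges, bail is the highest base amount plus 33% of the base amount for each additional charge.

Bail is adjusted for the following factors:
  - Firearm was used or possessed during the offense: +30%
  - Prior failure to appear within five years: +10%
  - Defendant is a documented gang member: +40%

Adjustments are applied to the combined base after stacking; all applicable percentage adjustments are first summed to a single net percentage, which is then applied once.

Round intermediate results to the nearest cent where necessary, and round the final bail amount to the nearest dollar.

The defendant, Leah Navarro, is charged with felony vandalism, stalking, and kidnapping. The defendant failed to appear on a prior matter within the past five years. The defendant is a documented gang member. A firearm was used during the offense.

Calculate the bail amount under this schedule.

Base amounts from the schedule: felony vandalism $26,100; stalking $47,000; kidnapping $323,500.
Stacking rule: highest base plus 33% of each additional charge. Highest is kidnapping at $323,500. Additional: $26,100 × 33% = $8,613; $47,000 × 33% = $15,510. Combined base = $323,500 + $24,123 = $347,623.
Net percentage adjustment: +30% +10% +40% = +80%. $347,623 × 1.8 = $625,721.40.
Rounded to the nearest dollar: $625,721.

$625,721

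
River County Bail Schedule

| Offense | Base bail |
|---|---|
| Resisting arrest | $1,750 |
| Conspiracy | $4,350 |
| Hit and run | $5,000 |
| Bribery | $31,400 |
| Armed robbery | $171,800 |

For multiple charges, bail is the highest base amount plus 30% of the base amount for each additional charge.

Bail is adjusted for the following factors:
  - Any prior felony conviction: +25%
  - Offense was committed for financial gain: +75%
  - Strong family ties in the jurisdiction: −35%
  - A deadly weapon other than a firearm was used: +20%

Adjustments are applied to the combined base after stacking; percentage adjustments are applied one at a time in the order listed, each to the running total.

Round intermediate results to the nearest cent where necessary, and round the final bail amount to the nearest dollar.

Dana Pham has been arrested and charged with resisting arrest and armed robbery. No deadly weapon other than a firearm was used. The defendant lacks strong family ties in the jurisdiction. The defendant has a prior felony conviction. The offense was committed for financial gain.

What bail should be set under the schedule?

$376,961

Base amounts from the schedule: resisting arrest $1,750; armed robbery $171,800.
Stacking rule: highest base plus 30% of each additional charge. Highest is armed robbery at $171,800. Additional: $1,750 × 30% = $525. Combined base = $171,800 + $525 = $172,325.
Any prior felony conviction (+25%): $172,325 × 1.25 = $215,406.25.
Offense was committed for financial gain (+75%): $215,406.25 × 1.75 = $376,960.94.
Rounded to the nearest dollar: $376,961.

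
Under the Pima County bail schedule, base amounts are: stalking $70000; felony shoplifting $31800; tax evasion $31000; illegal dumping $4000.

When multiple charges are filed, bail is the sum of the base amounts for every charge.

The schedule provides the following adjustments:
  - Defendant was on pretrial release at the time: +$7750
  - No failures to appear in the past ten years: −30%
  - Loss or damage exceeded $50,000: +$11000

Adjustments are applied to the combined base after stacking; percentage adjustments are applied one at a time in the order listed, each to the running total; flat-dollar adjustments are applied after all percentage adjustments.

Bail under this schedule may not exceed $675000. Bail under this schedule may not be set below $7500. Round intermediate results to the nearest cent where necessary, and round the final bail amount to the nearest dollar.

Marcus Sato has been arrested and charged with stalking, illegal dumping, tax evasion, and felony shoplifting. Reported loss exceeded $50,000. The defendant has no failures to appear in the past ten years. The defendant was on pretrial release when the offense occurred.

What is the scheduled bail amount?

Base amounts from the schedule: stalking $70000; illegal dumping $4000; tax evasion $31000; felony shoplifting $31800.
Stacking rule: sum of all bases. $70000 + $4000 + $31000 + $31800 = $136800.
No failures to appear in the past ten years (−30%): $136800 × 0.7 = $95760.
Defendant was on pretrial release at the time (+$7750 flat): $95760 + $7750 = $103510.
Loss or damage exceeded $50,000 (+$11000 flat): $103510 + $11000 = $114510.
$114510 is within the $675000 maximum.
$114510 is at or above the $7500 minimum.

$114510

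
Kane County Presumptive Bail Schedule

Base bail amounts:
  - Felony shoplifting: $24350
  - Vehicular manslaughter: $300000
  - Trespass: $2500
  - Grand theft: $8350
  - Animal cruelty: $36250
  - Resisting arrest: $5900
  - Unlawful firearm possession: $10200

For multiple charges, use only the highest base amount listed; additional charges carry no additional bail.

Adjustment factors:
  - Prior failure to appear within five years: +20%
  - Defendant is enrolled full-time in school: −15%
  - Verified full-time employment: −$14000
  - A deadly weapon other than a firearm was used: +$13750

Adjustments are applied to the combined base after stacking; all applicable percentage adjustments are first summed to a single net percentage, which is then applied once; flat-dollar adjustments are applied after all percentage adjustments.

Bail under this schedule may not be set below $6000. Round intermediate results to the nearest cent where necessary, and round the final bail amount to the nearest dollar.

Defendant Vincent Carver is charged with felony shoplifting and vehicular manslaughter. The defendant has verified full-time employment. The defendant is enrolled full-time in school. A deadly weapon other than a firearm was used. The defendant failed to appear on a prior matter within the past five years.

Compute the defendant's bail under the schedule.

$314750

Base amounts from the schedule: felony shoplifting $24350; vehicular manslaughter $300000.
Stacking rule: use the highest base only. Highest is vehicular manslaughter at $300000. Combined base = $300000.
Net percentage adjustment: +20% −15% = +5%. $300000 × 1.05 = $315000.
Verified full-time employment (−$14000 flat): $315000 − $14000 = $301000.
A deadly weapon other than a firearm was used (+$13750 flat): $301000 + $13750 = $314750.
$314750 is at or above the $6000 minimum.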